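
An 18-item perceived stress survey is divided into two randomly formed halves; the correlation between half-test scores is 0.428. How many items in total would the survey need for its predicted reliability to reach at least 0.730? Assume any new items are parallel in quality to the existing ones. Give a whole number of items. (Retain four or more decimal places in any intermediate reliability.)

Corrected full-test reliability: r_full = 2 × 0.428 / (1 + 0.428) ≈ 0.5994
Solve Spearman-Brown for n: n = 0.730(1 − 0.5994) / [0.5994(1 − 0.730)] = 1.8070
Items = 1.8070 × 18 ≈ 32.53 → 33

33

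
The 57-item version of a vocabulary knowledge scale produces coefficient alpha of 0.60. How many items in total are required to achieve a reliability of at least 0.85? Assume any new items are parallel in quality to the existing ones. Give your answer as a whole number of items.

Spearman-Brown solved for the length factor n:
n = r_target (1 − r_old) / [ r_old (1 − r_target) ]
n = 0.85 × (1 − 0.60) / [ 0.60 × (1 − 0.85) ]
  = 0.3400 / 0.0900 = 3.7778
3.7778 × 57 = 215.33 → 216 items

216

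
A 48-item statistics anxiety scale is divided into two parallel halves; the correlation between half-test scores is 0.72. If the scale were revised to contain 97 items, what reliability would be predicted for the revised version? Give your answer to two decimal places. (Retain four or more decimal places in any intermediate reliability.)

Full-test reliability from the split-half r: r_full = 2(0.72)/(1 + 0.72) = 0.8372
Then adjust to 97 items: n = 97/48 = 2.0208
r_new = n·r_full / (1 + (n − 1)·r_full) = 1.6918 / 1.8546 ≈ 0.9122

0.91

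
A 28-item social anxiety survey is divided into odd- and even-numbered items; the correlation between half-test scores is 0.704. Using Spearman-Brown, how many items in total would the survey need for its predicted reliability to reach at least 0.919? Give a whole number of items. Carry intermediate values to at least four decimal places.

67

r_full = 2(0.704)/(1 + 0.704) = 0.8263
n = r_tgt(1 − r_full) / [r_full(1 − r_tgt)] = 0.919 × 0.1737 / (0.8263 × 0.081) ≈ 2.3850
Required items = 2.3850 × 28 = 66.78, so 67 items.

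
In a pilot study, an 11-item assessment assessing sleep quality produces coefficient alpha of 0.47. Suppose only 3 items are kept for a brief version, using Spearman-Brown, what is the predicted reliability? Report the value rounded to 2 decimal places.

The new length is 3/11 = 0.2727 times the old.
Spearman-Brown: r_new = n·r / (1 + (n − 1)·r)
r_new = 0.2727·0.47 / [1 + (0.2727 − 1)·0.47]
     = 0.1282 / 0.6582 = 0.1948

0.19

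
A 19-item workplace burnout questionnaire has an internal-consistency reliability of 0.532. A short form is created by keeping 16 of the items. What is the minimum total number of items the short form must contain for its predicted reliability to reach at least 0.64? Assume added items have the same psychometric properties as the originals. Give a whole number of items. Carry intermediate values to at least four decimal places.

30

Short-form reliability: n = 16/19 = 0.8421; r_16 = n·r/(1+(n−1)r) ≈ 0.4891
Then solve for n' with r_old = 0.4891, r_target = 0.64: n' = 0.64(1 − 0.4891)/[0.4891(1 − 0.64)] = 1.8570
Items = 1.8570 × 16 ≈ 29.71 → 30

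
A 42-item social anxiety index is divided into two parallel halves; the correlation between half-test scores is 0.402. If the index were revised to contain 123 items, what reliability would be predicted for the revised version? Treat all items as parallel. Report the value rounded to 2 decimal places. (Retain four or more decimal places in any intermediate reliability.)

0.80

Full-test reliability from the split-half r: r_full = 2(0.402)/(1 + 0.402) = 0.5735
Then adjust to 123 items: n = 123/42 = 2.9286
r_new = n·r_full / (1 + (n − 1)·r_full) = 1.6796 / 2.1061 ≈ 0.7975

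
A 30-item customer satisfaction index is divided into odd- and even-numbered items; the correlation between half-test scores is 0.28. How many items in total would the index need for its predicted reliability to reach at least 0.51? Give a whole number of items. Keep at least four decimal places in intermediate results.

41

r_full = 2(0.28)/(1 + 0.28) = 0.4375
n = r_tgt(1 − r_full) / [r_full(1 − r_tgt)] = 0.51 × 0.5625 / (0.4375 × 0.49) ≈ 1.3382
Items = 1.3382 × 30 ≈ 40.15 → 41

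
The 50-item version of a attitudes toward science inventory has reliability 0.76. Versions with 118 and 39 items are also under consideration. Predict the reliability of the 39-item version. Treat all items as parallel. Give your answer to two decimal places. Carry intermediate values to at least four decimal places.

The 118-item form is not needed; work directly from the 50-item form with n = 39/50 = 0.7800.
r_{39} = n·r / (1 + (n − 1)·r) = 0.5928 / 0.8328 ≈ 0.7118

0.71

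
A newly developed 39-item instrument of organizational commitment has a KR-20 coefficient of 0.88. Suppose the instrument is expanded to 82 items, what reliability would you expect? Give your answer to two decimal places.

0.94

The new length is 82/39 = 2.1026 times the old.
Spearman-Brown: r_new = n·r / (1 + (n − 1)·r)
r_new = (2.1026 × 0.88) / (1 + (2.1026 − 1) × 0.88)
     = 1.8503 / 1.9703 = 0.9391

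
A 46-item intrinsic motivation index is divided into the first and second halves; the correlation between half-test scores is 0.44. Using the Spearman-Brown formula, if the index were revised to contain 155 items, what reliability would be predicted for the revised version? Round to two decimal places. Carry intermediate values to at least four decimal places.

Spearman-Brown correction (n = 2): r_full = 2·0.44/(1 + 0.44) = 0.6111
Length factor from 46 to 155 items: n = 155/46 = 3.3696
r_new = n·r_full / (1 + (n − 1)·r_full) = 2.0592 / 2.4481 ≈ 0.8411

0.84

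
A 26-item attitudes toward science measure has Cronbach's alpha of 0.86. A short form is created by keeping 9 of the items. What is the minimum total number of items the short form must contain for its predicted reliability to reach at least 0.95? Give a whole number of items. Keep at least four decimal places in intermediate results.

81

Short-form reliability: n = 9/26 = 0.3462; r_9 = n·r/(1+(n−1)r) ≈ 0.6802
Then solve for n' with r_old = 0.6802, r_target = 0.95: n' = 0.95(1 − 0.6802)/[0.6802(1 − 0.95)] = 8.9330
Items = 8.9330 × 9 ≈ 80.40 → 81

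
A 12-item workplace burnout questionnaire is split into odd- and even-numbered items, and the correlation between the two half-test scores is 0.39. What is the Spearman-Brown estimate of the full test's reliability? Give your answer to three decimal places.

0.561

The full test is twice the length of either half (n = 2).
r_full = 2r_hh / (1 + r_hh) = 2 × 0.39 / (1 + 0.39)
       = 0.7800 / 1.3900 = 0.5612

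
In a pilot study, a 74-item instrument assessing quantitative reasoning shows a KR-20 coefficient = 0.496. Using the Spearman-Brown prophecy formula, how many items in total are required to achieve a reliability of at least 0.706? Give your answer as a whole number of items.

Rearranging the Spearman-Brown formula for n,
n = r_target (1 − r_old) / [ r_old (1 − r_target) ]
n = 0.706 × (1 − 0.496) / [ 0.496 × (1 − 0.706) ]
  = 0.355824 / 0.145824 = 2.4401
Items needed = n × 74 = 2.4401 × 74 ≈ 180.57 → round up to 181

181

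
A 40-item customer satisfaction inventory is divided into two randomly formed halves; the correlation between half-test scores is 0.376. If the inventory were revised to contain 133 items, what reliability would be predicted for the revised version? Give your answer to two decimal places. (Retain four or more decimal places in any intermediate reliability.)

Full-test reliability from the split-half r: r_full = 2(0.376)/(1 + 0.376) = 0.5465
Then adjust to 133 items: n = 133/40 = 3.3250
r_new = n·r_full / (1 + (n − 1)·r_full) = 1.8171 / 2.2706 ≈ 0.8003

0.80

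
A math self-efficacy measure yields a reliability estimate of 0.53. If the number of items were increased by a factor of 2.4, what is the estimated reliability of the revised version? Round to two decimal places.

r_new = (2.4 × 0.53) / (1 + (2.4 − 1) × 0.53)
r_new = 1.2720 / 1.7420 ≈ 0.7302

0.73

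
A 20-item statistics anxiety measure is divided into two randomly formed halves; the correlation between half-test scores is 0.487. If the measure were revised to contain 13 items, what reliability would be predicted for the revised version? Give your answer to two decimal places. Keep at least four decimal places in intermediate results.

0.55

Full-test reliability from the split-half r: r_full = 2(0.487)/(1 + 0.487) = 0.6550
Length factor from 20 to 13 items: n = 13/20 = 0.6500
r_new = n·r_full / (1 + (n − 1)·r_full) = 0.4258 / 0.7708 ≈ 0.5524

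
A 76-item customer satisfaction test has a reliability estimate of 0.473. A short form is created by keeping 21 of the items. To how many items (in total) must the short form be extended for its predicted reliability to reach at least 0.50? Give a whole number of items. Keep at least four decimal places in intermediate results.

85

First, r for the 21-item form: n = 21/76 = 0.2763, so r_21 = 0.2763·0.473/(1 + (0.2763 − 1)·0.473) = 0.1987
Then solve for n' with r_old = 0.1987, r_target = 0.50: n' = 0.50(1 − 0.1987)/[0.1987(1 − 0.50)] = 4.0327
Items = 4.0327 × 21 ≈ 84.69 → 85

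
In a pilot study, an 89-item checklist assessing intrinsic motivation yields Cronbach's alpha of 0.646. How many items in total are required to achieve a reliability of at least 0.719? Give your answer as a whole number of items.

125

n = [0.719 × 0.354] / [0.646 × 0.281]
n = 0.254526 / 0.181526 ≈ 1.4021
1.4021 × 89 = 124.79 → 125 items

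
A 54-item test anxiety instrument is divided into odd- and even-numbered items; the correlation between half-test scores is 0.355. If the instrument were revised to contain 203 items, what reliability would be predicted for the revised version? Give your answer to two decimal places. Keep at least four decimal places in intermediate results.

First correct the split-half correlation to full-test reliability: r_full = 2 × 0.355 / (1 + 0.355) ≈ 0.5240
Then adjust to 203 items: n = 203/54 = 3.7593
r_new = n·r_full / (1 + (n − 1)·r_full) = 1.9699 / 2.4459 ≈ 0.8054

0.81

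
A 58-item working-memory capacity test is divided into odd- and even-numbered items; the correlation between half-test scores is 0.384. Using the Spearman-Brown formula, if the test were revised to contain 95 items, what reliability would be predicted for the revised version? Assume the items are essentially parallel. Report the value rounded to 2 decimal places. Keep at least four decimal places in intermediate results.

0.67

Spearman-Brown correction (n = 2): r_full = 2·0.384/(1 + 0.384) = 0.5549
Then adjust to 95 items: n = 95/58 = 1.6379
r_new = n·r_full / (1 + (n − 1)·r_full) = 0.9089 / 1.3540 ≈ 0.6713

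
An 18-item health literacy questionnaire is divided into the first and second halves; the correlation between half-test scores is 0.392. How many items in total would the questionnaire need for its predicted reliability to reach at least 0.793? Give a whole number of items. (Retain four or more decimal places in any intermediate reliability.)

54

r_full = 2(0.392)/(1 + 0.392) = 0.5632
Solve Spearman-Brown for n: n = 0.793(1 − 0.5632) / [0.5632(1 − 0.793)] = 2.9711
Items = 2.9711 × 18 ≈ 53.48 → 54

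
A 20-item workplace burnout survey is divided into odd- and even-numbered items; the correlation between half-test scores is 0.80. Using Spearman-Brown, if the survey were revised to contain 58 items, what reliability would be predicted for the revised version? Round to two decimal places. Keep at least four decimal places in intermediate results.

First correct the split-half correlation to full-test reliability: r_full = 2 × 0.80 / (1 + 0.80) ≈ 0.8889
Then adjust to 58 items: n = 58/20 = 2.9000
r_new = n·r_full / (1 + (n − 1)·r_full) = 2.5778 / 2.6889 ≈ 0.9587

0.96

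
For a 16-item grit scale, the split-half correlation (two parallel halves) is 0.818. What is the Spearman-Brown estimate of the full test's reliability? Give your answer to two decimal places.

r_full = 2(0.818) / (1 + 0.818)
r_full = 1.6360 / 1.8180 ≈ 0.8999

0.90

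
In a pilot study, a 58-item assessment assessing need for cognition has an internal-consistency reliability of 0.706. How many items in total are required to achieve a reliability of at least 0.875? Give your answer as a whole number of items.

170

n = [0.875 × 0.294] / [0.706 × 0.125]
n = 0.257250 / 0.088250 ≈ 2.9150
2.9150 × 58 = 169.07 → 170 items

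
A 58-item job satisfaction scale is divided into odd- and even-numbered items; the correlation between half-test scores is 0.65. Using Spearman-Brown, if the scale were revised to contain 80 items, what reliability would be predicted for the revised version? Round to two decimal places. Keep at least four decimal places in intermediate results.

0.84

Full-test reliability from the split-half r: r_full = 2(0.65)/(1 + 0.65) = 0.7879
Then adjust to 80 items: n = 80/58 = 1.3793
r_new = n·r_full / (1 + (n − 1)·r_full) = 1.0868 / 1.2989 ≈ 0.8367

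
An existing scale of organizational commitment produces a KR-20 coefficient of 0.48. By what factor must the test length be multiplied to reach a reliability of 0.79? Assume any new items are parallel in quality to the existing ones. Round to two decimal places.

4.08

n = [0.79 × 0.52] / [0.48 × 0.21]
  = 0.4108 / 0.1008 = 4.0754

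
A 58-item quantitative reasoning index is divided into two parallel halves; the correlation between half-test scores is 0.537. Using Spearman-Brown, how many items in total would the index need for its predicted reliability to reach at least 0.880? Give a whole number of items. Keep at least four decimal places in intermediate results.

r_full = 2(0.537)/(1 + 0.537) = 0.6988
Solve Spearman-Brown for n: n = 0.880(1 − 0.6988) / [0.6988(1 − 0.880)] = 3.1608
Items = 3.1608 × 58 ≈ 183.33 → 184

184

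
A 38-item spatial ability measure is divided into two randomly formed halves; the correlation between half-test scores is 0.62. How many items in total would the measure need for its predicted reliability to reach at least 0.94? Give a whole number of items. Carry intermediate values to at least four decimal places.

r_full = 2(0.62)/(1 + 0.62) = 0.7654
n = r_tgt(1 − r_full) / [r_full(1 − r_tgt)] = 0.94 × 0.2346 / (0.7654 × 0.06) ≈ 4.8019
Items = 4.8019 × 38 ≈ 182.47 → 183

183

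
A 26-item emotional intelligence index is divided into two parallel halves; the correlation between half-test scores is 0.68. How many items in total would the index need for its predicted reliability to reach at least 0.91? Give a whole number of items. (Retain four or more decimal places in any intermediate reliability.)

Corrected full-test reliability: r_full = 2 × 0.68 / (1 + 0.68) ≈ 0.8095
n = r_tgt(1 − r_full) / [r_full(1 − r_tgt)] = 0.91 × 0.1905 / (0.8095 × 0.09) ≈ 2.3795
Items = 2.3795 × 26 ≈ 61.87 → 62

62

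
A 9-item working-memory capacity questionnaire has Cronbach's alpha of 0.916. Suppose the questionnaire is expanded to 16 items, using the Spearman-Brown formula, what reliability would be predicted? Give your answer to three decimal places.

0.951

Length ratio n = 16/9 = 1.7778
r_new = (1.7778 × 0.916) / (1 + (1.7778 − 1) × 0.916)
     = 1.6285 / 1.7125 = 0.9509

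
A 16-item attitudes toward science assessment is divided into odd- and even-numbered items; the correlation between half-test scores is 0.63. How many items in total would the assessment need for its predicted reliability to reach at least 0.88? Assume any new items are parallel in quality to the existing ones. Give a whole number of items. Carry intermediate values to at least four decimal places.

35

Corrected full-test reliability: r_full = 2 × 0.63 / (1 + 0.63) ≈ 0.7730
Solve Spearman-Brown for n: n = 0.88(1 − 0.7730) / [0.7730(1 − 0.88)] = 2.1535
Items = 2.1535 × 16 ≈ 34.46 → 35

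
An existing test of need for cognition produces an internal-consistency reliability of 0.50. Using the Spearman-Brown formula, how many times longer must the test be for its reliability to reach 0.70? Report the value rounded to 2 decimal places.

2.33

Spearman-Brown solved for the length factor n:
n = r_target (1 − r_old) / [ r_old (1 − r_target) ]
n = [0.70 × 0.50] / [0.50 × 0.30]
  = 0.3500 / 0.1500 = 2.3333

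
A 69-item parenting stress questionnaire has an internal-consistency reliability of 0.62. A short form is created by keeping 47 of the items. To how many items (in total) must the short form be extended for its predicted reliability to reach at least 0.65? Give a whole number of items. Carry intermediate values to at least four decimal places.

First, r for the 47-item form: n = 47/69 = 0.6812, so r_47 = 0.6812·0.62/(1 + (0.6812 − 1)·0.62) = 0.5264
Then solve for n' with r_old = 0.5264, r_target = 0.65: n' = 0.65(1 − 0.5264)/[0.5264(1 − 0.65)] = 1.6709
Items = 1.6709 × 47 ≈ 78.53 → 79

79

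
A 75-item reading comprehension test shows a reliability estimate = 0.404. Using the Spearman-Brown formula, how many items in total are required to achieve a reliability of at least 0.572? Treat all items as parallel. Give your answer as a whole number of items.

148

Invert Spearman-Brown to solve for n:
n = r_target (1 − r_old) / [ r_old (1 − r_target) ]
n = [0.572 × 0.596] / [0.404 × 0.428]
  = 0.340912 / 0.172912 = 1.9716
Items needed = n × 75 = 1.9716 × 75 ≈ 147.87 → round up to 148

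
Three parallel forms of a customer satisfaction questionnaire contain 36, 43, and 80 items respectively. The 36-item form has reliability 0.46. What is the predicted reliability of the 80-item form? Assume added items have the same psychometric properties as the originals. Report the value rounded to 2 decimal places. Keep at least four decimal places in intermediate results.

0.65

Only the ratio of lengths matters: n = 80/36 = 2.2222
r_{80} = n·r / (1 + (n − 1)·r) = 1.0222 / 1.5622 ≈ 0.6543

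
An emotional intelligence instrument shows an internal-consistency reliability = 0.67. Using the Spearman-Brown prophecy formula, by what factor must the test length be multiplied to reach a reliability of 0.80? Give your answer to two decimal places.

1.97

n = [0.80 × 0.33] / [0.67 × 0.20]
n = 0.2640 / 0.1340 ≈ 1.9701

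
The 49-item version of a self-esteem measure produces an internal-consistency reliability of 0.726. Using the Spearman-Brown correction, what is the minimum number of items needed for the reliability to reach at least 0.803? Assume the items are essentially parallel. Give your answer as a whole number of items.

76

Rearranging the Spearman-Brown formula for n,
n = r_target (1 − r_old) / [ r_old (1 − r_target) ]
n = 0.803 × (1 − 0.726) / [ 0.726 × (1 − 0.803) ]
n = 0.220022 / 0.143022 ≈ 1.5384
Items needed = n × 49 = 1.5384 × 49 ≈ 75.38 → round up to 76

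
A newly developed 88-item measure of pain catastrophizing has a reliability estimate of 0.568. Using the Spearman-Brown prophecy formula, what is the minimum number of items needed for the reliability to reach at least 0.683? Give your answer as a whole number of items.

145

n = [0.683 × 0.432] / [0.568 × 0.317]
n = 0.295056 / 0.180056 ≈ 1.6387
Items needed = n × 88 = 1.6387 × 88 ≈ 144.21 → round up to 145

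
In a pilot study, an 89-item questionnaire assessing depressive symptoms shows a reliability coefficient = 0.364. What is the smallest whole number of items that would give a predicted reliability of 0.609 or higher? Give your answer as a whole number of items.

243

n = 0.609(1 − 0.364) / [0.364(1 − 0.609)]
n = 0.387324 / 0.142324 ≈ 2.7214
2.7214 × 89 = 242.20 → 243 items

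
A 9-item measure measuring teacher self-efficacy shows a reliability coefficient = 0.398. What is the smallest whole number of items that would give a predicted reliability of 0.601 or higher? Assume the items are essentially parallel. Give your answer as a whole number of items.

Rearranging the Spearman-Brown formula for n,
n = r_target (1 − r_old) / [ r_old (1 − r_target) ]
n = 0.601(1 − 0.398) / [0.398(1 − 0.601)]
  = 0.361802 / 0.158802 = 2.2783
Items needed = n × 9 = 2.2783 × 9 ≈ 20.50 → round up to 21

21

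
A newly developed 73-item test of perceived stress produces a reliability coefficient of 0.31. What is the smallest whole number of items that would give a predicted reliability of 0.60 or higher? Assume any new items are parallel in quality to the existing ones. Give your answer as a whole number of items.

Invert Spearman-Brown to solve for n:
n = r*(1 − r) / [ r (1 − r*) ]
n = 0.60(1 − 0.31) / [0.31(1 − 0.60)]
  = 0.4140 / 0.1240 = 3.3387
Items needed = n × 73 = 3.3387 × 73 ≈ 243.73 → round up to 244

244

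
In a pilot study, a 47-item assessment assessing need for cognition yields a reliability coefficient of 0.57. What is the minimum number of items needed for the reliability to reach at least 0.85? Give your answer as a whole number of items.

201

n = [0.85 × 0.43] / [0.57 × 0.15]
  = 0.3655 / 0.0855 = 4.2749
Items needed = n × 47 = 4.2749 × 47 ≈ 200.92 → round up to 201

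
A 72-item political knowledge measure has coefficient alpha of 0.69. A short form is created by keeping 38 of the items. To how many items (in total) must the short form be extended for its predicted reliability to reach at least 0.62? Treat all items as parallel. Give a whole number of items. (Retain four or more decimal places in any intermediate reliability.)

53

First, r for the 38-item form: n = 38/72 = 0.5278, so r_38 = 0.5278·0.69/(1 + (0.5278 − 1)·0.69) = 0.5402
Then solve for n' with r_old = 0.5402, r_target = 0.62: n' = 0.62(1 − 0.5402)/[0.5402(1 − 0.62)] = 1.3887
Items = 1.3887 × 38 ≈ 52.77 → 53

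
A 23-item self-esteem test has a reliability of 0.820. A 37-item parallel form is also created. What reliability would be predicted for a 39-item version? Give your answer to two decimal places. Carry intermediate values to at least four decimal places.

0.89

The 37-item form is not needed; work directly from the 23-item form with n = 39/23 = 1.6957.
r_{39} = n·r / (1 + (n − 1)·r) = 1.3905 / 1.5705 ≈ 0.8854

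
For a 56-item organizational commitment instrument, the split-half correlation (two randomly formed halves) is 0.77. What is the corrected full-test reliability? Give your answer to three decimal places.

0.870

r_full = 2r_hh / (1 + r_hh) = 2 × 0.77 / (1 + 0.77)
       = 1.5400 / 1.7700 = 0.8701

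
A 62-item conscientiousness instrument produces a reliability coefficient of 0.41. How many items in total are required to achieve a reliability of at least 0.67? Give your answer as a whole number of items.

182

Invert Spearman-Brown to solve for n:
n = r*(1 − r) / [ r (1 − r*) ]
n = 0.67(1 − 0.41) / [0.41(1 − 0.67)]
n = 0.3953 / 0.1353 ≈ 2.9217
So the test needs 2.9217 × 62 ≈ 181.15 items; rounding up, 182.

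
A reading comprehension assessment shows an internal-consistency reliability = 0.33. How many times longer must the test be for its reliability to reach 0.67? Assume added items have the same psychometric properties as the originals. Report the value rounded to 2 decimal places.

Rearranging the Spearman-Brown formula for n,
n = r_target (1 − r_old) / [ r_old (1 − r_target) ]
n = [0.67 × 0.67] / [0.33 × 0.33]
  = 0.4489 / 0.1089 = 4.1221

4.12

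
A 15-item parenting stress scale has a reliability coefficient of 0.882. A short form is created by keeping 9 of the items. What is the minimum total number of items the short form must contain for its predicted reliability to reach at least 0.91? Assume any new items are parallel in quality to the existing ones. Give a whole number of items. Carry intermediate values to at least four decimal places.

Short-form reliability: n = 9/15 = 0.6000; r_9 = n·r/(1+(n−1)r) ≈ 0.8177
Then solve for n' with r_old = 0.8177, r_target = 0.91: n' = 0.91(1 − 0.8177)/[0.8177(1 − 0.91)] = 2.2542
Items = 2.2542 × 9 ≈ 20.29 → 21

21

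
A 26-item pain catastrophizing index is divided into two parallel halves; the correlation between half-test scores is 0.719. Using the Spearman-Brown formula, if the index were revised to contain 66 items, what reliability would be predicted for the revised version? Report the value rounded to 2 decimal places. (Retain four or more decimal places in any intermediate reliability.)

0.93

First correct the split-half correlation to full-test reliability: r_full = 2 × 0.719 / (1 + 0.719) ≈ 0.8365
Length factor from 26 to 66 items: n = 66/26 = 2.5385
r_new = n·r_full / (1 + (n − 1)·r_full) = 2.1235 / 2.2870 ≈ 0.9285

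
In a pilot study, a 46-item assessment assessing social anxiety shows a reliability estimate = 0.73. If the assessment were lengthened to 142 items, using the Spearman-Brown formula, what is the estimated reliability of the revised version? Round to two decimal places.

Length ratio n = 142/46 = 3.087
Spearman-Brown: r_new = n·r / (1 + (n − 1)·r)
r_new = (3.087 × 0.73) / (1 + (3.087 − 1) × 0.73)
     = 2.2535 / 2.5235 = 0.8930

0.89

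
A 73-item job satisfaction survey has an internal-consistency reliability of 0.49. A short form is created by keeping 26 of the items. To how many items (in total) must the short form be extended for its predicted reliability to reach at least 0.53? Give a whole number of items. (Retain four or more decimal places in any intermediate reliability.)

Short-form reliability: n = 26/73 = 0.3562; r_26 = n·r/(1+(n−1)r) ≈ 0.2550
Then solve for n' with r_old = 0.2550, r_target = 0.53: n' = 0.53(1 − 0.2550)/[0.2550(1 − 0.53)] = 3.2945
Total items = 3.2945 × 26 = 85.66, rounded up to 86.

86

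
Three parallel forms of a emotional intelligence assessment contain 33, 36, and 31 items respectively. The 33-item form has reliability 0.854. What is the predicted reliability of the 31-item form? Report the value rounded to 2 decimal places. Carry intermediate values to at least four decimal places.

The 36-item form is not needed; work directly from the 33-item form with n = 31/33 = 0.9394.
r_{31} = n·r / (1 + (n − 1)·r) = 0.8022 / 0.9482 ≈ 0.8460

0.85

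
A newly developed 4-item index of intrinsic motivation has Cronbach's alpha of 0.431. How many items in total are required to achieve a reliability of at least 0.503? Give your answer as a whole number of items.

Spearman-Brown solved for the length factor n:
n = r*(1 − r) / [ r (1 − r*) ]
n = 0.503 × (1 − 0.431) / [ 0.431 × (1 − 0.503) ]
n = 0.286207 / 0.214207 ≈ 1.3361
So the test needs 1.3361 × 4 ≈ 5.34 items; rounding up, 6.

6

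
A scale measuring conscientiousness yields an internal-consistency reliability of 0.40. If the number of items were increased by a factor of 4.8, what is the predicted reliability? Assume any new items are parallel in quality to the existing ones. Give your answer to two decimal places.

r_new = 4.8·0.40 / [1 + (4.8 − 1)·0.40]
r_new = 1.9200 / 2.5200 ≈ 0.7619

0.76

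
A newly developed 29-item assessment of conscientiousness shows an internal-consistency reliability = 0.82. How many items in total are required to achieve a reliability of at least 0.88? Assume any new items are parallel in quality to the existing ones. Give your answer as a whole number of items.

Rearranging the Spearman-Brown formula for n,
n = r_target (1 − r_old) / [ r_old (1 − r_target) ]
n = 0.88 × (1 − 0.82) / [ 0.82 × (1 − 0.88) ]
n = 0.1584 / 0.0984 ≈ 1.6098
1.6098 × 29 = 46.68 → 47 items

47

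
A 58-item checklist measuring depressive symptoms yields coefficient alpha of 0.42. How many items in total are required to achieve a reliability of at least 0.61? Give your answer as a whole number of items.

126

n = 0.61 × (1 − 0.42) / [ 0.42 × (1 − 0.61) ]
  = 0.3538 / 0.1638 = 2.1600
Items needed = n × 58 = 2.1600 × 58 ≈ 125.28 → round up to 126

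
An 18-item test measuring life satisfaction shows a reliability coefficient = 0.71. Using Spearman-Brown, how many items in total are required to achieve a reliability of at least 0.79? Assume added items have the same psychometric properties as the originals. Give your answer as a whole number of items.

n = 0.79(1 − 0.71) / [0.71(1 − 0.79)]
n = 0.2291 / 0.1491 ≈ 1.5366
So the test needs 1.5366 × 18 ≈ 27.66 items; rounding up, 28.

28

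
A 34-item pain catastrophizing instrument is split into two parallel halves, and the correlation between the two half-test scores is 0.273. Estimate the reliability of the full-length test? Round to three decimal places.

Apply the Spearman-Brown correction with n = 2:
r_full = 2(0.273) / (1 + 0.273)
r_full = 0.5460 / 1.2730 ≈ 0.4289

0.429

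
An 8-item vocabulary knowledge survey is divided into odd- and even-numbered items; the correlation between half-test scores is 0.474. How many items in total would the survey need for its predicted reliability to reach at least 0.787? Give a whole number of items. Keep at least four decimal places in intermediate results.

17

r_full = 2(0.474)/(1 + 0.474) = 0.6431
Solve Spearman-Brown for n: n = 0.787(1 − 0.6431) / [0.6431(1 − 0.787)] = 2.0505
Required items = 2.0505 × 8 = 16.40, so 17 items.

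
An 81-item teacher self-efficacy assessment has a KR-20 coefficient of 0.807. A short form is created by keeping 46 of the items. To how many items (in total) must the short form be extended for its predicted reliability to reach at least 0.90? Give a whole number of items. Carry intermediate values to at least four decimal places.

175

Short-form reliability: n = 46/81 = 0.5679; r_46 = n·r/(1+(n−1)r) ≈ 0.7037
Length factor from the short form to reach 0.90: n' = 0.90(1 − 0.7037) / [0.7037(1 − 0.90)] ≈ 3.7895
Total items = 3.7895 × 46 = 174.32, rounded up to 175.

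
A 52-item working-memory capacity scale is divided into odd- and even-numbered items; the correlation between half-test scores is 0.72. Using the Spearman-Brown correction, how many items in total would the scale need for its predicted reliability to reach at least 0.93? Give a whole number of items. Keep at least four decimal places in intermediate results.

r_full = 2(0.72)/(1 + 0.72) = 0.8372
Solve Spearman-Brown for n: n = 0.93(1 − 0.8372) / [0.8372(1 − 0.93)] = 2.5835
Required items = 2.5835 × 52 = 134.34, so 135 items.

135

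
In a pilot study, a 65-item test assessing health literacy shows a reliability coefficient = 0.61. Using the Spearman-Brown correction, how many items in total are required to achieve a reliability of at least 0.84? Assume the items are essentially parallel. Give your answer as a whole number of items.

Rearranging the Spearman-Brown formula for n,
n = r_target (1 − r_old) / [ r_old (1 − r_target) ]
n = [0.84 × 0.39] / [0.61 × 0.16]
  = 0.3276 / 0.0976 = 3.3566
So the test needs 3.3566 × 65 ≈ 218.18 items; rounding up, 219.

219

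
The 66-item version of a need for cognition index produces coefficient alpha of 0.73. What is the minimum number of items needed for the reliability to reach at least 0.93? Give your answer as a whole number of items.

Rearranging the Spearman-Brown formula for n,
n = r_target (1 − r_old) / [ r_old (1 − r_target) ]
n = [0.93 × 0.27] / [0.73 × 0.07]
  = 0.2511 / 0.0511 = 4.9139
4.9139 × 66 = 324.32 → 325 items

325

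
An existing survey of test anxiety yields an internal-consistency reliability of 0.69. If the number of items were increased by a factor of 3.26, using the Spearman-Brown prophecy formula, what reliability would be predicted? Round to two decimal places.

0.88

r_new = 3.26·0.69 / [1 + (3.26 − 1)·0.69]
r_new = 2.2494 / 2.5594 ≈ 0.8789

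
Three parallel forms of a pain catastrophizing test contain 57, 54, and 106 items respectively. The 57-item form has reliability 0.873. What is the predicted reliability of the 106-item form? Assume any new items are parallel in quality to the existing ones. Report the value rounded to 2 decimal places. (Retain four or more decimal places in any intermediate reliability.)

Only the ratio of lengths matters: n = 106/57 = 1.8596
r_{106} = n·r / (1 + (n − 1)·r) = 1.6234 / 1.7504 ≈ 0.9274

0.93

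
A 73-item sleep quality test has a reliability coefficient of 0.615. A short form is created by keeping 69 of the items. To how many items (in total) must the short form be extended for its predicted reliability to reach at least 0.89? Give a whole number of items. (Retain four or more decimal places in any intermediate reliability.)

370

Short-form reliability: n = 69/73 = 0.9452; r_69 = n·r/(1+(n−1)r) ≈ 0.6016
Length factor from the short form to reach 0.89: n' = 0.89(1 − 0.6016) / [0.6016(1 − 0.89)] ≈ 5.3581
Total items = 5.3581 × 69 = 369.71, rounded up to 370.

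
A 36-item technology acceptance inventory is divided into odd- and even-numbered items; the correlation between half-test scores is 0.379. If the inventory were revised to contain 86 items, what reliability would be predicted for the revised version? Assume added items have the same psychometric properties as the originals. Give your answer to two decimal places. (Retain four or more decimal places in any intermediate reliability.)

Spearman-Brown correction (n = 2): r_full = 2·0.379/(1 + 0.379) = 0.5497
Length factor from 36 to 86 items: n = 86/36 = 2.3889
r_new = n·r_full / (1 + (n − 1)·r_full) = 1.3132 / 1.7635 ≈ 0.7447

0.74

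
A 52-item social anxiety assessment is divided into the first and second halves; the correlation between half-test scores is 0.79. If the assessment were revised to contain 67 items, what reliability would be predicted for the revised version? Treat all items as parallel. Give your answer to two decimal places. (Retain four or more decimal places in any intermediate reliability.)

Full-test reliability from the split-half r: r_full = 2(0.79)/(1 + 0.79) = 0.8827
Then adjust to 67 items: n = 67/52 = 1.2885
r_new = n·r_full / (1 + (n − 1)·r_full) = 1.1374 / 1.2547 ≈ 0.9065

0.91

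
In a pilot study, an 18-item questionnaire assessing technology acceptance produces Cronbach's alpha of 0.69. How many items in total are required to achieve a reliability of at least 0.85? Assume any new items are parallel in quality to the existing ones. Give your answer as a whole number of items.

Rearranging the Spearman-Brown formula for n,
n = r*(1 − r) / [ r (1 − r*) ]
n = [0.85 × 0.31] / [0.69 × 0.15]
n = 0.2635 / 0.1035 ≈ 2.5459
So the test needs 2.5459 × 18 ≈ 45.83 items; rounding up, 46.

46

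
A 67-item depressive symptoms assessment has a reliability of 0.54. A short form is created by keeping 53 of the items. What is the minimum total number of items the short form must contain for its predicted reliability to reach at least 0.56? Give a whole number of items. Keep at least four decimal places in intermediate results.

Short-form reliability: n = 53/67 = 0.7910; r_53 = n·r/(1+(n−1)r) ≈ 0.4815
Then solve for n' with r_old = 0.4815, r_target = 0.56: n' = 0.56(1 − 0.4815)/[0.4815(1 − 0.56)] = 1.3705
Total items = 1.3705 × 53 = 72.64, rounded up to 73.

73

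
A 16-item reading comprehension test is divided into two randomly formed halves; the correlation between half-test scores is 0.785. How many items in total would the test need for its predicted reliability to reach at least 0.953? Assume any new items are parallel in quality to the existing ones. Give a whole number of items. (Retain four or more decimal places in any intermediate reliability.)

Corrected full-test reliability: r_full = 2 × 0.785 / (1 + 0.785) ≈ 0.8796
n = r_tgt(1 − r_full) / [r_full(1 − r_tgt)] = 0.953 × 0.1204 / (0.8796 × 0.047) ≈ 2.7755
Required items = 2.7755 × 16 = 44.41, so 45 items.

45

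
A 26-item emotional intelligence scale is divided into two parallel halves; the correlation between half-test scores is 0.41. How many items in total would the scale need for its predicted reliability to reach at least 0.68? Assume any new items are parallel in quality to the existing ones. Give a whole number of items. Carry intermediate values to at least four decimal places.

Corrected full-test reliability: r_full = 2 × 0.41 / (1 + 0.41) ≈ 0.5816
Solve Spearman-Brown for n: n = 0.68(1 − 0.5816) / [0.5816(1 − 0.68)] = 1.5287
Required items = 1.5287 × 26 = 39.75, so 40 items.

40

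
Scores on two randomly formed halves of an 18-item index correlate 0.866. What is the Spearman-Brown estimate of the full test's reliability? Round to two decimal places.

0.93

Each half is half the length of the full test, so the full test is n = 2 times a half.
r_full = 2r_hh / (1 + r_hh) = 2 × 0.866 / (1 + 0.866)
r_full = 1.7320 / 1.8660 ≈ 0.9282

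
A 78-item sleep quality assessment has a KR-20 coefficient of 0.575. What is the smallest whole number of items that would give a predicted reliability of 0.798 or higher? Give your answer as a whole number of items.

228

Invert Spearman-Brown to solve for n:
n = r_target (1 − r_old) / [ r_old (1 − r_target) ]
n = 0.798(1 − 0.575) / [0.575(1 − 0.798)]
n = 0.339150 / 0.116150 ≈ 2.9199
2.9199 × 78 = 227.75 → 228 items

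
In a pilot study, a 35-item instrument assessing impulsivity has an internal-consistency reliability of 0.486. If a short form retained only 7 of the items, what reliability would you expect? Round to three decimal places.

0.159

Length ratio n = 7/35 = 0.2
Apply the Spearman-Brown prophecy formula, r' = nr / [1 + (n − 1)r]:
r_new = (0.2 × 0.486) / (1 + (0.2 − 1) × 0.486)
     = 0.0972 / 0.6112 = 0.1590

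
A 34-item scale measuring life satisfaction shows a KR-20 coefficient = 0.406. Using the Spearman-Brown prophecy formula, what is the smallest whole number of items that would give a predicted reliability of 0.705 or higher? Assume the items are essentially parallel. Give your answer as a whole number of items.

119

n = 0.705 × (1 − 0.406) / [ 0.406 × (1 − 0.705) ]
  = 0.418770 / 0.119770 = 3.4965
Items needed = n × 34 = 3.4965 × 34 ≈ 118.88 → round up to 119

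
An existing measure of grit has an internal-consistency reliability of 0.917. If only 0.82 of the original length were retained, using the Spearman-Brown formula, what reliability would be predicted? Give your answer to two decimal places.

0.90

Spearman-Brown: r_new = n·r / (1 + (n − 1)·r)
r_new = 0.82·0.917 / [1 + (0.82 − 1)·0.917]
     = 0.7519 / 0.8349 = 0.9006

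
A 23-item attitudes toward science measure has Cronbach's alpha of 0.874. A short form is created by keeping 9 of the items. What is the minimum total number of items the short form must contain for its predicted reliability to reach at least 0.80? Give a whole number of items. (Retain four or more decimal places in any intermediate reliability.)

First, r for the 9-item form: n = 9/23 = 0.3913, so r_9 = 0.3913·0.874/(1 + (0.3913 − 1)·0.874) = 0.7308
Then solve for n' with r_old = 0.7308, r_target = 0.80: n' = 0.80(1 − 0.7308)/[0.7308(1 − 0.80)] = 1.4735
Items = 1.4735 × 9 ≈ 13.26 → 14

14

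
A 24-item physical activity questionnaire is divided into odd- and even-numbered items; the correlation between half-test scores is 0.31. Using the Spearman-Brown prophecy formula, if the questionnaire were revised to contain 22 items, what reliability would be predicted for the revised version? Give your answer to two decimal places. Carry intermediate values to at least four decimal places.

First correct the split-half correlation to full-test reliability: r_full = 2 × 0.31 / (1 + 0.31) ≈ 0.4733
Length factor from 24 to 22 items: n = 22/24 = 0.9167
r_new = n·r_full / (1 + (n − 1)·r_full) = 0.4339 / 0.9606 ≈ 0.4517

0.45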